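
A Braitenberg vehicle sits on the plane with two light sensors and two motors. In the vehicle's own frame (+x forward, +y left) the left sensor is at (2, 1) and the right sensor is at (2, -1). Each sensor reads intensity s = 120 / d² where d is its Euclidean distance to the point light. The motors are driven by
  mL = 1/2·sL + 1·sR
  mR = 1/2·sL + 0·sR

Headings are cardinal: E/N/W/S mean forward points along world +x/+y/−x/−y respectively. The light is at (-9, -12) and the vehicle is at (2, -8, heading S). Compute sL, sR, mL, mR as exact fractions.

left sensor world pos  = (3, -10); dL² = 148
right sensor world pos = (1, -10); dR² = 104
sL = 120/148 = 30/37
sR = 120/104 = 15/13
mL = 1/2·sL + 1·sR = 750/481
mR = 1/2·sL + 0·sR = 15/37

30/37 15/13 750/481 15/37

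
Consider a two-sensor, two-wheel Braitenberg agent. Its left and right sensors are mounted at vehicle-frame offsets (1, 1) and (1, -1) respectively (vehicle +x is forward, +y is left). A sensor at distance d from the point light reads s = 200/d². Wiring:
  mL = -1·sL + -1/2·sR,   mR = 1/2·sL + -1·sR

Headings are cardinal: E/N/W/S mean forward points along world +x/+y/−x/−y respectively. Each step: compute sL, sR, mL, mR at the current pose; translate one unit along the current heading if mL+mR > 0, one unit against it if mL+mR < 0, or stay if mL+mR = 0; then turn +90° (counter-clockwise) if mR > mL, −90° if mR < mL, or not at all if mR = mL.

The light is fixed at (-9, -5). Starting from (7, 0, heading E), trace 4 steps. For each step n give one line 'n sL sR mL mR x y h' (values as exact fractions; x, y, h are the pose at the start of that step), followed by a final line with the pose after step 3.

0 8/13 40/61 -748/793 -276/793 7 0 E
1 25/29 50/73 -2550/2117 -1075/4234 6 0 N
2 40/41 200/221 -12940/9061 -3780/9061 6 -1 W
3 100/149 100/117 -19150/17433 -9050/17433 7 -1 S
final 7 0 E

n=0: pose=(7,0,E); sL=8/13, sR=40/61; mL=-748/793, mR=-276/793; mL+mR=-1024/793 → advance -1; mR−mL=472/793 → turn +1·90°
n=1: pose=(6,0,N); sL=25/29, sR=50/73; mL=-2550/2117, mR=-1075/4234; mL+mR=-6175/4234 → advance -1; mR−mL=4025/4234 → turn +1·90°
n=2: pose=(6,-1,W); sL=40/41, sR=200/221; mL=-12940/9061, mR=-3780/9061; mL+mR=-16720/9061 → advance -1; mR−mL=9160/9061 → turn +1·90°
n=3: pose=(7,-1,S); sL=100/149, sR=100/117; mL=-19150/17433, mR=-9050/17433; mL+mR=-9400/5811 → advance -1; mR−mL=10100/17433 → turn +1·90°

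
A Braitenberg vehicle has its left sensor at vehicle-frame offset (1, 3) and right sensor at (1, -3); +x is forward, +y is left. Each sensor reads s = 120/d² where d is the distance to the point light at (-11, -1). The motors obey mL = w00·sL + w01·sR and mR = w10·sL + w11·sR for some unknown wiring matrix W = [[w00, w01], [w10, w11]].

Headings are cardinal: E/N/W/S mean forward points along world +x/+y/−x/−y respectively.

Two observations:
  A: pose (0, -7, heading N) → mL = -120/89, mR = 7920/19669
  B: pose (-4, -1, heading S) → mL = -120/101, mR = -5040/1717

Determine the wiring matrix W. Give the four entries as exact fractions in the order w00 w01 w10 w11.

obs A: pose=(0,-7,N) → sL=120/89, sR=120/221, mL=-120/89, mR=7920/19669
obs B: pose=(-4,-1,S) → sL=120/101, sR=120/17, mL=-120/101, mR=-5040/1717
sensor matrix S = [[120/89, 120/221], [120/101, 120/17]]; det S = 1036800/116857
solve [mL_A; mL_B] = S·[w00; w01] and [mR_A; mR_B] = S·[w10; w11]:
  w00 = -1, w01 = 0, w10 = 1/2, w11 = -1/2

-1 0 1/2 -1/2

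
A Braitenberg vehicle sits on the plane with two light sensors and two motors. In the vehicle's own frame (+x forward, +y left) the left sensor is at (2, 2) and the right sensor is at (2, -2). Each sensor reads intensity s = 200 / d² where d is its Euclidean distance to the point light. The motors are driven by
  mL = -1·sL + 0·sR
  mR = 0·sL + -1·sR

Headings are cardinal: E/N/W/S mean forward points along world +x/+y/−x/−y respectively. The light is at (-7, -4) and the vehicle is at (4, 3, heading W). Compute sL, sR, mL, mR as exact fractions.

100/53 100/81 -100/53 -100/81

left sensor world pos  = (2, 1); dL² = 106
right sensor world pos = (2, 5); dR² = 162
sL = 200/106 = 100/53
sR = 200/162 = 100/81
mL = -1·sL + 0·sR = -100/53
mR = 0·sL + -1·sR = -100/81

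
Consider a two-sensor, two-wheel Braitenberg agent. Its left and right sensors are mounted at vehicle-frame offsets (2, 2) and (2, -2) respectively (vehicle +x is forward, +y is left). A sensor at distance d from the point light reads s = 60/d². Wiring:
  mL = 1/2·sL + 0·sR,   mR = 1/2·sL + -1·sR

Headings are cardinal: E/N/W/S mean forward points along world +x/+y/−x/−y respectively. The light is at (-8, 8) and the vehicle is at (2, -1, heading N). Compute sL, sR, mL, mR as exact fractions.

60/113 60/193 30/113 -990/21809

left sensor world pos  = (0, 1); dL² = 113
right sensor world pos = (4, 1); dR² = 193
sL = 60/113 = 60/113
sR = 60/193 = 60/193
mL = 1/2·sL + 0·sR = 30/113
mR = 1/2·sL + -1·sR = -990/21809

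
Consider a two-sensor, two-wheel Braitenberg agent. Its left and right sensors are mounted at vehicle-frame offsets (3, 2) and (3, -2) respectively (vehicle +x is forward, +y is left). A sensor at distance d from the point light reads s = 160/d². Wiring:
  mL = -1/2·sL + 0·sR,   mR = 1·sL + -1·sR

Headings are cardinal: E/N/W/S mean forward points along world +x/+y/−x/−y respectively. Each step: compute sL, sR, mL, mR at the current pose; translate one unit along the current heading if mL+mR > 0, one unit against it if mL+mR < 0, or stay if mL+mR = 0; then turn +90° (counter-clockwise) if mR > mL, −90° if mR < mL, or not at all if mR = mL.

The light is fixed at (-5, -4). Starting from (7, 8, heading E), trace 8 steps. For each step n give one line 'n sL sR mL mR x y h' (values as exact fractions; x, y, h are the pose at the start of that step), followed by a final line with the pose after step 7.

0 160/421 32/65 -80/421 -3072/27365 7 8 E
1 80/153 80/197 -40/153 3520/30141 6 8 N
2 32/29 160/233 -16/29 2816/6757 6 7 W
3 8/13 40/41 -4/13 -192/533 7 7 S
4 160/181 160/277 -80/181 15360/50137 7 8 W
5 80/153 80/101 -40/153 -4160/15453 8 8 S
6 160/221 32/65 -80/221 256/1105 8 9 W
7 40/89 40/61 -20/89 -1120/5429 9 9 S
final 9 10 E

n=0: pose=(7,8,E); sL=160/421, sR=32/65; mL=-80/421, mR=-3072/27365; mL+mR=-8272/27365 → advance -1; mR−mL=2128/27365 → turn +1·90°
n=1: pose=(6,8,N); sL=80/153, sR=80/197; mL=-40/153, mR=3520/30141; mL+mR=-4360/30141 → advance -1; mR−mL=3800/10047 → turn +1·90°
n=2: pose=(6,7,W); sL=32/29, sR=160/233; mL=-16/29, mR=2816/6757; mL+mR=-912/6757 → advance -1; mR−mL=6544/6757 → turn +1·90°
n=3: pose=(7,7,S); sL=8/13, sR=40/41; mL=-4/13, mR=-192/533; mL+mR=-356/533 → advance -1; mR−mL=-28/533 → turn -1·90°
n=4: pose=(7,8,W); sL=160/181, sR=160/277; mL=-80/181, mR=15360/50137; mL+mR=-6800/50137 → advance -1; mR−mL=37520/50137 → turn +1·90°
n=5: pose=(8,8,S); sL=80/153, sR=80/101; mL=-40/153, mR=-4160/15453; mL+mR=-8200/15453 → advance -1; mR−mL=-40/5151 → turn -1·90°
n=6: pose=(8,9,W); sL=160/221, sR=32/65; mL=-80/221, mR=256/1105; mL+mR=-144/1105 → advance -1; mR−mL=656/1105 → turn +1·90°
n=7: pose=(9,9,S); sL=40/89, sR=40/61; mL=-20/89, mR=-1120/5429; mL+mR=-2340/5429 → advance -1; mR−mL=100/5429 → turn +1·90°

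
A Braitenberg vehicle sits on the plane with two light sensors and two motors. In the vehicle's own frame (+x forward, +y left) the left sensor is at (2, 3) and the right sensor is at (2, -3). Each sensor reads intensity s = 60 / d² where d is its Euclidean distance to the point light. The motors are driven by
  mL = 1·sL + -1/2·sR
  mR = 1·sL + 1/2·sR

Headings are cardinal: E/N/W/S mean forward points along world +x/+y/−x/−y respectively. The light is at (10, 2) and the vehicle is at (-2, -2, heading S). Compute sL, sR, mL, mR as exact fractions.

20/39 20/87 150/377 710/1131

left sensor world pos  = (1, -4); dL² = 117
right sensor world pos = (-5, -4); dR² = 261
sL = 60/117 = 20/39
sR = 60/261 = 20/87
mL = 1·sL + -1/2·sR = 150/377
mR = 1·sL + 1/2·sR = 710/1131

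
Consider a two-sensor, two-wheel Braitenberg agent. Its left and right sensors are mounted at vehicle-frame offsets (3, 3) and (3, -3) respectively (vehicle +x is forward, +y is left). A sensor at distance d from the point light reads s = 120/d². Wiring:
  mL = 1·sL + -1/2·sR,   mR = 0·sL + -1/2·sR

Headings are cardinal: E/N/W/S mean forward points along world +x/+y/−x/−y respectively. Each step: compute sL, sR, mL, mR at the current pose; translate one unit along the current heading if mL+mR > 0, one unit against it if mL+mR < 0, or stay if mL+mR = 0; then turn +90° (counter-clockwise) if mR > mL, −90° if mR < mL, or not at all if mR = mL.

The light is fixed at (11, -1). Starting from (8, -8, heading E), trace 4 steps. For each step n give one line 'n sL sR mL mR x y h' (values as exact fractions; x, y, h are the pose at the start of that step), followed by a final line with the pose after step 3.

0 15/2 6/5 69/10 -3/5 8 -8 E
1 120/101 24/25 1788/2525 -12/25 9 -8 S
2 60/73 12/5 -138/365 -6/5 9 -9 W
3 120/41 120/29 1020/1189 -60/29 10 -9 N
final 10 -10 E

n=0: pose=(8,-8,E); sL=15/2, sR=6/5; mL=69/10, mR=-3/5; mL+mR=63/10 → advance +1; mR−mL=-15/2 → turn -1·90°
n=1: pose=(9,-8,S); sL=120/101, sR=24/25; mL=1788/2525, mR=-12/25; mL+mR=576/2525 → advance +1; mR−mL=-120/101 → turn -1·90°
n=2: pose=(9,-9,W); sL=60/73, sR=12/5; mL=-138/365, mR=-6/5; mL+mR=-576/365 → advance -1; mR−mL=-60/73 → turn -1·90°
n=3: pose=(10,-9,N); sL=120/41, sR=120/29; mL=1020/1189, mR=-60/29; mL+mR=-1440/1189 → advance -1; mR−mL=-120/41 → turn -1·90°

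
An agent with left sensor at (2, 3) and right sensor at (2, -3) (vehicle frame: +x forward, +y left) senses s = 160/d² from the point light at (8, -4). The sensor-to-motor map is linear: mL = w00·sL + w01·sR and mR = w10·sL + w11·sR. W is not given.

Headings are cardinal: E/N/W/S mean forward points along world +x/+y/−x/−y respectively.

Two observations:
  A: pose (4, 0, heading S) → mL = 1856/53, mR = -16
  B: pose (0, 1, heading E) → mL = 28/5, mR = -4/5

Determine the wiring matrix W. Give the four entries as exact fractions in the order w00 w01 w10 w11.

1 1 -1/2 0

obs A: pose=(4,0,S) → sL=32, sR=160/53, mL=1856/53, mR=-16
obs B: pose=(0,1,E) → sL=8/5, sR=4, mL=28/5, mR=-4/5
sensor matrix S = [[32, 160/53], [8/5, 4]]; det S = 6528/53
solve [mL_A; mL_B] = S·[w00; w01] and [mR_A; mR_B] = S·[w10; w11]:
  w00 = 1, w01 = 1, w10 = -1/2, w11 = 0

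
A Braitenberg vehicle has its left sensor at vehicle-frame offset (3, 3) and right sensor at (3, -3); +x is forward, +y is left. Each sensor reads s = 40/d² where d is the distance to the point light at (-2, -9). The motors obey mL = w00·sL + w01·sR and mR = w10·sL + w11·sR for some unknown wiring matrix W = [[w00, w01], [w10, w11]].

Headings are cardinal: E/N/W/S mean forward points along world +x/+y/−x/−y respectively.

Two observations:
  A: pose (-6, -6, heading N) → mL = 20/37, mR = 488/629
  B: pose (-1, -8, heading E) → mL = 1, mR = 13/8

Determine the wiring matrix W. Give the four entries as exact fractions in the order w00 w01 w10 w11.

obs A: pose=(-6,-6,N) → sL=8/17, sR=40/37, mL=20/37, mR=488/629
obs B: pose=(-1,-8,E) → sL=5/4, sR=2, mL=1, mR=13/8
sensor matrix S = [[8/17, 40/37], [5/4, 2]]; det S = -258/629
solve [mL_A; mL_B] = S·[w00; w01] and [mR_A; mR_B] = S·[w10; w11]:
  w00 = 0, w01 = 1/2, w10 = 1/2, w11 = 1/2

0 1/2 1/2 1/2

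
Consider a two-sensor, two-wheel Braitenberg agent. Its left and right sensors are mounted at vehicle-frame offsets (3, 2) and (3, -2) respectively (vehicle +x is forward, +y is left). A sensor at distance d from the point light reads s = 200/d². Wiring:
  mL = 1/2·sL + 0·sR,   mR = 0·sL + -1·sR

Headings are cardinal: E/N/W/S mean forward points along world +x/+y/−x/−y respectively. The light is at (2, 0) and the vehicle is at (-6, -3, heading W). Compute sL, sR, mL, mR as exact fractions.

100/73 100/61 50/73 -100/61

left sensor world pos  = (-9, -5); dL² = 146
right sensor world pos = (-9, -1); dR² = 122
sL = 200/146 = 100/73
sR = 200/122 = 100/61
mL = 1/2·sL + 0·sR = 50/73
mR = 0·sL + -1·sR = -100/61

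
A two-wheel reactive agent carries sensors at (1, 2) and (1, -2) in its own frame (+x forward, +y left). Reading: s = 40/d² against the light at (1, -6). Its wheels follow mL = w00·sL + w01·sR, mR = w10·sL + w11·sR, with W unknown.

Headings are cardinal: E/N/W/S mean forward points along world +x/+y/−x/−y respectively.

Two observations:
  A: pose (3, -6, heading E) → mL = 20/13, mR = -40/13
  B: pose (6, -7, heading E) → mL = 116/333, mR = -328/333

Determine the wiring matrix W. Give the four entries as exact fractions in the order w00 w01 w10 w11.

-1/2 1 -1/2 -1/2

obs A: pose=(3,-6,E) → sL=40/13, sR=40/13, mL=20/13, mR=-40/13
obs B: pose=(6,-7,E) → sL=40/37, sR=8/9, mL=116/333, mR=-328/333
sensor matrix S = [[40/13, 40/13], [40/37, 8/9]]; det S = -2560/4329
solve [mL_A; mL_B] = S·[w00; w01] and [mR_A; mR_B] = S·[w10; w11]:
  w00 = -1/2, w01 = 1, w10 = -1/2, w11 = -1/2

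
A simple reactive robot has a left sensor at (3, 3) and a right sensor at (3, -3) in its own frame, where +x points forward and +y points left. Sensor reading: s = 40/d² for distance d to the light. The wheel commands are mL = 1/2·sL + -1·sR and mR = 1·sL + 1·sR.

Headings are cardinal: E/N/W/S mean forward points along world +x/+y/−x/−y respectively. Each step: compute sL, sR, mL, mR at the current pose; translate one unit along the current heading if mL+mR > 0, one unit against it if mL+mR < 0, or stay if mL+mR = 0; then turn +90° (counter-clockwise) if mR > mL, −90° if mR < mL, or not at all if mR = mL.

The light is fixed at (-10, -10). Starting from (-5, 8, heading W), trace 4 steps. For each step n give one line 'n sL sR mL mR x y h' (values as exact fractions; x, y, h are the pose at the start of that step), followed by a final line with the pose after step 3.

n=0: pose=(-5,8,W); sL=40/229, sR=8/89; mL=-52/20381, mR=5392/20381; mL+mR=60/229 → advance +1; mR−mL=5444/20381 → turn +1·90°
n=1: pose=(-6,8,S); sL=20/137, sR=20/113; mL=-1610/15481, mR=5000/15481; mL+mR=30/137 → advance +1; mR−mL=6610/15481 → turn +1·90°
n=2: pose=(-6,7,E); sL=40/449, sR=8/49; mL=-2612/22001, mR=5552/22001; mL+mR=60/449 → advance +1; mR−mL=8164/22001 → turn +1·90°
n=3: pose=(-5,7,N); sL=10/101, sR=5/58; mL=-215/5858, mR=1085/5858; mL+mR=15/101 → advance +1; mR−mL=650/2929 → turn +1·90°

0 40/229 8/89 -52/20381 5392/20381 -5 8 W
1 20/137 20/113 -1610/15481 5000/15481 -6 8 S
2 40/449 8/49 -2612/22001 5552/22001 -6 7 E
3 10/101 5/58 -215/5858 1085/5858 -5 7 N
final -5 8 W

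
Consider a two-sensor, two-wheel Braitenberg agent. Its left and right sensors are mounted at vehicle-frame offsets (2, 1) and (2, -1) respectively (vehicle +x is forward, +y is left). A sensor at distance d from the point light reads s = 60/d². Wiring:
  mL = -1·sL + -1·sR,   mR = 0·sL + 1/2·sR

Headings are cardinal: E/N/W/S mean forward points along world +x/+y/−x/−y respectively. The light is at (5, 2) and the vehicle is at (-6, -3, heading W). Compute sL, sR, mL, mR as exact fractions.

left sensor world pos  = (-8, -4); dL² = 205
right sensor world pos = (-8, -2); dR² = 185
sL = 60/205 = 12/41
sR = 60/185 = 12/37
mL = -1·sL + -1·sR = -936/1517
mR = 0·sL + 1/2·sR = 6/37

12/41 12/37 -936/1517 6/37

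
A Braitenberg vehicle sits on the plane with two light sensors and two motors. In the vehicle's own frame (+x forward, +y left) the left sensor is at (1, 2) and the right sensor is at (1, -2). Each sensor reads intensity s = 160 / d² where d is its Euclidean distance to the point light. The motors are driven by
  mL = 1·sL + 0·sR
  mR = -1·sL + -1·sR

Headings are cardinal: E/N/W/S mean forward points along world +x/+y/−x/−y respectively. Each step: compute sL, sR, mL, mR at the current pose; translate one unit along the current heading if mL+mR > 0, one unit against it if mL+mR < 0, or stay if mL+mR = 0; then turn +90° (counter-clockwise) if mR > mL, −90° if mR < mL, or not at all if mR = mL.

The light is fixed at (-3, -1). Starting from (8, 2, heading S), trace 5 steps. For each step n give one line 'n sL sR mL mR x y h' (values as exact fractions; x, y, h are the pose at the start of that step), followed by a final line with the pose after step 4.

0 160/173 32/17 160/173 -8256/2941 8 2 S
1 20/13 20/17 20/13 -600/221 8 3 W
2 32/25 160/221 32/25 -11072/5525 9 3 N
3 80/97 16/17 80/97 -2912/1649 9 2 E
4 160/173 32/17 160/173 -8256/2941 8 2 S
final 8 3 W

n=0: pose=(8,2,S); sL=160/173, sR=32/17; mL=160/173, mR=-8256/2941; mL+mR=-32/17 → advance -1; mR−mL=-10976/2941 → turn -1·90°
n=1: pose=(8,3,W); sL=20/13, sR=20/17; mL=20/13, mR=-600/221; mL+mR=-20/17 → advance -1; mR−mL=-940/221 → turn -1·90°
n=2: pose=(9,3,N); sL=32/25, sR=160/221; mL=32/25, mR=-11072/5525; mL+mR=-160/221 → advance -1; mR−mL=-18144/5525 → turn -1·90°
n=3: pose=(9,2,E); sL=80/97, sR=16/17; mL=80/97, mR=-2912/1649; mL+mR=-16/17 → advance -1; mR−mL=-4272/1649 → turn -1·90°
n=4: pose=(8,2,S); sL=160/173, sR=32/17; mL=160/173, mR=-8256/2941; mL+mR=-32/17 → advance -1; mR−mL=-10976/2941 → turn -1·90°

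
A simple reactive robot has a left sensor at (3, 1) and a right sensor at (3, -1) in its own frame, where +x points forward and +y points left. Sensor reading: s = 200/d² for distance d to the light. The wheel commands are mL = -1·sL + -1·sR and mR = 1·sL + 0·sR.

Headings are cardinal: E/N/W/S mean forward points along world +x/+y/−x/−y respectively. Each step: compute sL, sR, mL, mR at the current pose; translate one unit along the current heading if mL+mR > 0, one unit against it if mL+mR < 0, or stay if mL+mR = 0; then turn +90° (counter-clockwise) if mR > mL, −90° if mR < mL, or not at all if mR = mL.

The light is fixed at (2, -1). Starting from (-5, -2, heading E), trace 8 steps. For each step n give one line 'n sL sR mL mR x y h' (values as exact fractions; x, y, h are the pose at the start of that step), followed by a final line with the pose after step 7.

n=0: pose=(-5,-2,E); sL=25/2, sR=10; mL=-45/2, mR=25/2; mL+mR=-10 → advance -1; mR−mL=35 → turn +1·90°
n=1: pose=(-6,-2,N); sL=40/17, sR=200/53; mL=-5520/901, mR=40/17; mL+mR=-200/53 → advance -1; mR−mL=7640/901 → turn +1·90°
n=2: pose=(-6,-3,W); sL=20/13, sR=100/61; mL=-2520/793, mR=20/13; mL+mR=-100/61 → advance -1; mR−mL=3740/793 → turn +1·90°
n=3: pose=(-5,-3,S); sL=200/61, sR=200/89; mL=-30000/5429, mR=200/61; mL+mR=-200/89 → advance -1; mR−mL=47800/5429 → turn +1·90°
n=4: pose=(-5,-2,E); sL=25/2, sR=10; mL=-45/2, mR=25/2; mL+mR=-10 → advance -1; mR−mL=35 → turn +1·90°
n=5: pose=(-6,-2,N); sL=40/17, sR=200/53; mL=-5520/901, mR=40/17; mL+mR=-200/53 → advance -1; mR−mL=7640/901 → turn +1·90°
n=6: pose=(-6,-3,W); sL=20/13, sR=100/61; mL=-2520/793, mR=20/13; mL+mR=-100/61 → advance -1; mR−mL=3740/793 → turn +1·90°
n=7: pose=(-5,-3,S); sL=200/61, sR=200/89; mL=-30000/5429, mR=200/61; mL+mR=-200/89 → advance -1; mR−mL=47800/5429 → turn +1·90°

0 25/2 10 -45/2 25/2 -5 -2 E
1 40/17 200/53 -5520/901 40/17 -6 -2 N
2 20/13 100/61 -2520/793 20/13 -6 -3 W
3 200/61 200/89 -30000/5429 200/61 -5 -3 S
4 25/2 10 -45/2 25/2 -5 -2 E
5 40/17 200/53 -5520/901 40/17 -6 -2 N
6 20/13 100/61 -2520/793 20/13 -6 -3 W
7 200/61 200/89 -30000/5429 200/61 -5 -3 S
final -5 -2 E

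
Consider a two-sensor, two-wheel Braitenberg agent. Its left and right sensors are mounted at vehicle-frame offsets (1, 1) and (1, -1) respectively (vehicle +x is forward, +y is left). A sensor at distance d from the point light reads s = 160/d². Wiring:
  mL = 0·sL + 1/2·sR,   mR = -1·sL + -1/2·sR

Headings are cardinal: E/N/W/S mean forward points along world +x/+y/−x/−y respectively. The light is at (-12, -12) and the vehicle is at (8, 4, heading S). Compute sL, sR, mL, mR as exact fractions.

80/333 80/293 40/293 -36760/97569

left sensor world pos  = (9, 3); dL² = 666
right sensor world pos = (7, 3); dR² = 586
sL = 160/666 = 80/333
sR = 160/586 = 80/293
mL = 0·sL + 1/2·sR = 40/293
mR = -1·sL + -1/2·sR = -36760/97569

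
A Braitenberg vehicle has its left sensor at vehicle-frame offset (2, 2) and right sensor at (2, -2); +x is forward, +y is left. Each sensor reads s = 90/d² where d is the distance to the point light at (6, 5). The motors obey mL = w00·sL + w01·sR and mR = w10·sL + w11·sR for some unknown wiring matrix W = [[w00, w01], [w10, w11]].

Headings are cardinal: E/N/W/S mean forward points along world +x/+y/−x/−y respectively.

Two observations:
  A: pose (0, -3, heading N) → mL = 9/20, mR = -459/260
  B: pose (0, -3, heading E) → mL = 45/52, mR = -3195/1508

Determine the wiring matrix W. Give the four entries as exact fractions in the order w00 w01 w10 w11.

obs A: pose=(0,-3,N) → sL=9/10, sR=45/26, mL=9/20, mR=-459/260
obs B: pose=(0,-3,E) → sL=45/26, sR=45/58, mL=45/52, mR=-3195/1508
sensor matrix S = [[9/10, 45/26], [45/26, 45/58]]; det S = -11259/4901
solve [mL_A; mL_B] = S·[w00; w01] and [mR_A; mR_B] = S·[w10; w11]:
  w00 = 1/2, w01 = 0, w10 = -1, w11 = -1/2

1/2 0 -1 -1/2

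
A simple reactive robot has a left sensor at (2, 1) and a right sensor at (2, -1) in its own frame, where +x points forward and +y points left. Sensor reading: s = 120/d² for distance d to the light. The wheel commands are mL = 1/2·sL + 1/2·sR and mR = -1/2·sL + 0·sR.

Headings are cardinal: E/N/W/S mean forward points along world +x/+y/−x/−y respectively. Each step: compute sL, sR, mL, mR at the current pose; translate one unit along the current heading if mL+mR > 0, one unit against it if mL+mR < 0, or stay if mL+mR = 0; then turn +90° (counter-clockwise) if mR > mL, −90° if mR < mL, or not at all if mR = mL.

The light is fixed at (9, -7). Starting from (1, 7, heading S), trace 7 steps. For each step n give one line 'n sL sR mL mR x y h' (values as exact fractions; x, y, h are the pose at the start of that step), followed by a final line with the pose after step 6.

0 120/193 8/15 1672/2895 -60/193 1 7 S
1 30/61 15/37 2025/4514 -15/61 1 6 W
2 24/65 120/289 7368/18785 -12/65 0 6 N
3 60/137 60/109 7380/14933 -30/137 0 7 E
4 120/193 8/15 1672/2895 -60/193 1 7 S
5 30/61 15/37 2025/4514 -15/61 1 6 W
6 24/65 120/289 7368/18785 -12/65 0 6 N
final 0 7 E

n=0: pose=(1,7,S); sL=120/193, sR=8/15; mL=1672/2895, mR=-60/193; mL+mR=4/15 → advance +1; mR−mL=-2572/2895 → turn -1·90°
n=1: pose=(1,6,W); sL=30/61, sR=15/37; mL=2025/4514, mR=-15/61; mL+mR=15/74 → advance +1; mR−mL=-3135/4514 → turn -1·90°
n=2: pose=(0,6,N); sL=24/65, sR=120/289; mL=7368/18785, mR=-12/65; mL+mR=60/289 → advance +1; mR−mL=-10836/18785 → turn -1·90°
n=3: pose=(0,7,E); sL=60/137, sR=60/109; mL=7380/14933, mR=-30/137; mL+mR=30/109 → advance +1; mR−mL=-10650/14933 → turn -1·90°
n=4: pose=(1,7,S); sL=120/193, sR=8/15; mL=1672/2895, mR=-60/193; mL+mR=4/15 → advance +1; mR−mL=-2572/2895 → turn -1·90°
n=5: pose=(1,6,W); sL=30/61, sR=15/37; mL=2025/4514, mR=-15/61; mL+mR=15/74 → advance +1; mR−mL=-3135/4514 → turn -1·90°
n=6: pose=(0,6,N); sL=24/65, sR=120/289; mL=7368/18785, mR=-12/65; mL+mR=60/289 → advance +1; mR−mL=-10836/18785 → turn -1·90°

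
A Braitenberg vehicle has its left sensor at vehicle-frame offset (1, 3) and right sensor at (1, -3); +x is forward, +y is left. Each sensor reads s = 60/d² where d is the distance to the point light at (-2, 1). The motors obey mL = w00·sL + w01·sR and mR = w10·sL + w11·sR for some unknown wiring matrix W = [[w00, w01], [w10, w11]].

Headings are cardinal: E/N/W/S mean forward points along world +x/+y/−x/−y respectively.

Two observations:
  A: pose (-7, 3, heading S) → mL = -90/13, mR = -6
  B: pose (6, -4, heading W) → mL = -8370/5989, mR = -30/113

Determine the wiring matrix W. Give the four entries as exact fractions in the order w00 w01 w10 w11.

obs A: pose=(-7,3,S) → sL=12, sR=12/13, mL=-90/13, mR=-6
obs B: pose=(6,-4,W) → sL=60/113, sR=60/53, mL=-8370/5989, mR=-30/113
sensor matrix S = [[12, 12/13], [60/113, 60/53]]; det S = 1019520/77857
solve [mL_A; mL_B] = S·[w00; w01] and [mR_A; mR_B] = S·[w10; w11]:
  w00 = -1/2, w01 = -1, w10 = -1/2, w11 = 0

-1/2 -1 -1/2 0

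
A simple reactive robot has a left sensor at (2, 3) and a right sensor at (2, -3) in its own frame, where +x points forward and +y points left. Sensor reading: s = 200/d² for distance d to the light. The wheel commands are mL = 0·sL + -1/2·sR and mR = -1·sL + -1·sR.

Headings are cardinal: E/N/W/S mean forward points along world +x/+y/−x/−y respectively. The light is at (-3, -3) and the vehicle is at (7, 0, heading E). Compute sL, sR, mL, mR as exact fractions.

10/9 25/18 -25/36 -5/2

left sensor world pos  = (9, 3); dL² = 180
right sensor world pos = (9, -3); dR² = 144
sL = 200/180 = 10/9
sR = 200/144 = 25/18
mL = 0·sL + -1/2·sR = -25/36
mR = -1·sL + -1·sR = -5/2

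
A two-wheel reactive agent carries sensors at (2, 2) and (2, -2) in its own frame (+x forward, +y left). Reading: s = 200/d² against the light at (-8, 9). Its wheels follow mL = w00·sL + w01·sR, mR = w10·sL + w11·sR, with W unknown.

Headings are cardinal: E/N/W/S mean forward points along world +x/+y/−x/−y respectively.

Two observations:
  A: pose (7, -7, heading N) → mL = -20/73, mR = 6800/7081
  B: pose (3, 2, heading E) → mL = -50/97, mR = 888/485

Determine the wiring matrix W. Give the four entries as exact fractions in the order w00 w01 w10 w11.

-1/2 0 1 1

obs A: pose=(7,-7,N) → sL=40/73, sR=40/97, mL=-20/73, mR=6800/7081
obs B: pose=(3,2,E) → sL=100/97, sR=4/5, mL=-50/97, mR=888/485
sensor matrix S = [[40/73, 40/97], [100/97, 4/5]]; det S = 9088/686857
solve [mL_A; mL_B] = S·[w00; w01] and [mR_A; mR_B] = S·[w10; w11]:
  w00 = -1/2, w01 = 0, w10 = 1, w11 = 1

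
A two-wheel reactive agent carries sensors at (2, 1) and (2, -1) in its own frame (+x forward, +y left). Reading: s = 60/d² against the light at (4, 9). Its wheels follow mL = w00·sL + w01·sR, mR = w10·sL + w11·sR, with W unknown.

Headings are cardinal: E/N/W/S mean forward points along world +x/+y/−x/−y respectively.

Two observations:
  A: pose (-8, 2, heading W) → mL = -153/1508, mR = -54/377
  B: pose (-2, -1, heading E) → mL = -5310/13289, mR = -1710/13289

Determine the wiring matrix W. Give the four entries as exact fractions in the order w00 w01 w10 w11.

-1 1/2 1/2 -1

obs A: pose=(-8,2,W) → sL=3/13, sR=15/58, mL=-153/1508, mR=-54/377
obs B: pose=(-2,-1,E) → sL=60/97, sR=60/137, mL=-5310/13289, mR=-1710/13289
sensor matrix S = [[3/13, 15/58], [60/97, 60/137]]; det S = -295110/5009953
solve [mL_A; mL_B] = S·[w00; w01] and [mR_A; mR_B] = S·[w10; w11]:
  w00 = -1, w01 = 1/2, w10 = 1/2, w11 = -1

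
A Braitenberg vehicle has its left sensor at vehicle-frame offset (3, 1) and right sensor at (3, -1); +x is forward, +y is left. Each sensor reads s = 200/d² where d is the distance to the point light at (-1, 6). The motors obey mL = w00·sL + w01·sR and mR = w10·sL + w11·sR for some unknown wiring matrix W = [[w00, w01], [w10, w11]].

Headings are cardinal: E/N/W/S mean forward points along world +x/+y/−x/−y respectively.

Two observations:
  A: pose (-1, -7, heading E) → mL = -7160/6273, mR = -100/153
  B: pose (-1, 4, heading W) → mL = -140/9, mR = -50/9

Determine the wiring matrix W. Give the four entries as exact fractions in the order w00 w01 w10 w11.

obs A: pose=(-1,-7,E) → sL=200/153, sR=40/41, mL=-7160/6273, mR=-100/153
obs B: pose=(-1,4,W) → sL=100/9, sR=20, mL=-140/9, mR=-50/9
sensor matrix S = [[200/153, 40/41], [100/9, 20]]; det S = 32000/2091
solve [mL_A; mL_B] = S·[w00; w01] and [mR_A; mR_B] = S·[w10; w11]:
  w00 = -1/2, w01 = -1/2, w10 = -1/2, w11 = 0

-1/2 -1/2 -1/2 0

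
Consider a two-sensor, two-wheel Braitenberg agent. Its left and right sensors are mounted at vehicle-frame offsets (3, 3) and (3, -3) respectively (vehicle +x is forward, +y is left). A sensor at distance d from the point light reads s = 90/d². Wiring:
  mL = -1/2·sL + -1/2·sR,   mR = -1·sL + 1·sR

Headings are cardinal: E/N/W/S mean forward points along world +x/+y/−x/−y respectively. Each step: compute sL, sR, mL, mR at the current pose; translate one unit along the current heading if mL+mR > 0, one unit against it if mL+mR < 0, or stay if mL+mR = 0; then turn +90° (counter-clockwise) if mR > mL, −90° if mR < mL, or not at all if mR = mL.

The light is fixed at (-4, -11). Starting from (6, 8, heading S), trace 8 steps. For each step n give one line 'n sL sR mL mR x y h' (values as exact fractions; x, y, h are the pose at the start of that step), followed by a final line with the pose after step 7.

0 18/85 18/61 -1314/5185 432/5185 6 8 S
1 45/349 45/229 -13005/79921 5400/79921 6 9 E
2 18/113 90/673 -11142/76049 -1944/76049 5 9 N
3 45/146 9/52 -1827/7592 -513/3796 5 8 W
4 18/85 18/61 -1314/5185 432/5185 6 8 S
5 45/349 45/229 -13005/79921 5400/79921 6 9 E
6 18/113 90/673 -11142/76049 -1944/76049 5 9 N
7 45/146 9/52 -1827/7592 -513/3796 5 8 W
final 6 8 S

n=0: pose=(6,8,S); sL=18/85, sR=18/61; mL=-1314/5185, mR=432/5185; mL+mR=-882/5185 → advance -1; mR−mL=1746/5185 → turn +1·90°
n=1: pose=(6,9,E); sL=45/349, sR=45/229; mL=-13005/79921, mR=5400/79921; mL+mR=-7605/79921 → advance -1; mR−mL=18405/79921 → turn +1·90°
n=2: pose=(5,9,N); sL=18/113, sR=90/673; mL=-11142/76049, mR=-1944/76049; mL+mR=-13086/76049 → advance -1; mR−mL=9198/76049 → turn +1·90°
n=3: pose=(5,8,W); sL=45/146, sR=9/52; mL=-1827/7592, mR=-513/3796; mL+mR=-2853/7592 → advance -1; mR−mL=801/7592 → turn +1·90°
n=4: pose=(6,8,S); sL=18/85, sR=18/61; mL=-1314/5185, mR=432/5185; mL+mR=-882/5185 → advance -1; mR−mL=1746/5185 → turn +1·90°
n=5: pose=(6,9,E); sL=45/349, sR=45/229; mL=-13005/79921, mR=5400/79921; mL+mR=-7605/79921 → advance -1; mR−mL=18405/79921 → turn +1·90°
n=6: pose=(5,9,N); sL=18/113, sR=90/673; mL=-11142/76049, mR=-1944/76049; mL+mR=-13086/76049 → advance -1; mR−mL=9198/76049 → turn +1·90°
n=7: pose=(5,8,W); sL=45/146, sR=9/52; mL=-1827/7592, mR=-513/3796; mL+mR=-2853/7592 → advance -1; mR−mL=801/7592 → turn +1·90°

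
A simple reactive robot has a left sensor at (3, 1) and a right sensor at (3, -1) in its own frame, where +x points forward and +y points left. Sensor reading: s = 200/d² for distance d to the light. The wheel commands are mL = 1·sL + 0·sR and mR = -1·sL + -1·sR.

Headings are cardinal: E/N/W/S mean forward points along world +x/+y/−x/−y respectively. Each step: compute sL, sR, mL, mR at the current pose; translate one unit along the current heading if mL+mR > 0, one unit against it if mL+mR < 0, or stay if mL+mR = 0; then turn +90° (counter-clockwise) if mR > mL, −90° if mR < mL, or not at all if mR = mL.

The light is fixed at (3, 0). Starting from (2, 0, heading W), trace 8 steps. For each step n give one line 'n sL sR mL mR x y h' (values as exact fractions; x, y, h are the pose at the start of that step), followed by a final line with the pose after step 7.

0 200/17 200/17 200/17 -400/17 2 0 W
1 20 20 20 -40 3 0 N
2 200/9 200/13 200/9 -4400/117 3 -1 E
3 25/2 10 25/2 -45/2 2 -1 S
4 200/17 200/17 200/17 -400/17 2 0 W
5 20 20 20 -40 3 0 N
6 200/9 200/13 200/9 -4400/117 3 -1 E
7 25/2 10 25/2 -45/2 2 -1 S
final 2 0 W

n=0: pose=(2,0,W); sL=200/17, sR=200/17; mL=200/17, mR=-400/17; mL+mR=-200/17 → advance -1; mR−mL=-600/17 → turn -1·90°
n=1: pose=(3,0,N); sL=20, sR=20; mL=20, mR=-40; mL+mR=-20 → advance -1; mR−mL=-60 → turn -1·90°
n=2: pose=(3,-1,E); sL=200/9, sR=200/13; mL=200/9, mR=-4400/117; mL+mR=-200/13 → advance -1; mR−mL=-7000/117 → turn -1·90°
n=3: pose=(2,-1,S); sL=25/2, sR=10; mL=25/2, mR=-45/2; mL+mR=-10 → advance -1; mR−mL=-35 → turn -1·90°
n=4: pose=(2,0,W); sL=200/17, sR=200/17; mL=200/17, mR=-400/17; mL+mR=-200/17 → advance -1; mR−mL=-600/17 → turn -1·90°
n=5: pose=(3,0,N); sL=20, sR=20; mL=20, mR=-40; mL+mR=-20 → advance -1; mR−mL=-60 → turn -1·90°
n=6: pose=(3,-1,E); sL=200/9, sR=200/13; mL=200/9, mR=-4400/117; mL+mR=-200/13 → advance -1; mR−mL=-7000/117 → turn -1·90°
n=7: pose=(2,-1,S); sL=25/2, sR=10; mL=25/2, mR=-45/2; mL+mR=-10 → advance -1; mR−mL=-35 → turn -1·90°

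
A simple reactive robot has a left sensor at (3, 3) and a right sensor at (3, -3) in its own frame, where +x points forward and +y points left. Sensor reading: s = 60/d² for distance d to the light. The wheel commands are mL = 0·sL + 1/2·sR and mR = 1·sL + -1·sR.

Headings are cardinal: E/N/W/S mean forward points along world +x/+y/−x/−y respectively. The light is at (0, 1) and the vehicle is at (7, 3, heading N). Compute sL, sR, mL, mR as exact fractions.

left sensor world pos  = (4, 6); dL² = 41
right sensor world pos = (10, 6); dR² = 125
sL = 60/41 = 60/41
sR = 60/125 = 12/25
mL = 0·sL + 1/2·sR = 6/25
mR = 1·sL + -1·sR = 1008/1025

60/41 12/25 6/25 1008/1025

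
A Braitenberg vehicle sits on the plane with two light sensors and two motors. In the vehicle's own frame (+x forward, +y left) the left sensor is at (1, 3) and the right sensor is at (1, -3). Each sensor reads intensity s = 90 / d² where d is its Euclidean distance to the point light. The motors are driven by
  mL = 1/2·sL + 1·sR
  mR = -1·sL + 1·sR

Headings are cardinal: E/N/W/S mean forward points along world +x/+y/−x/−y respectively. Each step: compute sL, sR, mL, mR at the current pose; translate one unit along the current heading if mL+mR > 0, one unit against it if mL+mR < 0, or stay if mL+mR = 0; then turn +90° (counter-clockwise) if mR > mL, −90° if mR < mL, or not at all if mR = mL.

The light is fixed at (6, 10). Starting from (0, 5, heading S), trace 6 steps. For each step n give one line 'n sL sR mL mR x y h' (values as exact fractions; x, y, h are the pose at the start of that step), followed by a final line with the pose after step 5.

0 2 10/13 23/13 -16/13 0 5 S
1 9/13 45/29 1431/754 324/377 0 4 W
2 18/25 90/41 2619/1025 1512/1025 -1 4 N
3 9/4 9/10 81/40 -27/20 -1 5 E
4 2 10/13 23/13 -16/13 0 5 S
5 9/13 45/29 1431/754 324/377 0 4 W
final -1 4 N

n=0: pose=(0,5,S); sL=2, sR=10/13; mL=23/13, mR=-16/13; mL+mR=7/13 → advance +1; mR−mL=-3 → turn -1·90°
n=1: pose=(0,4,W); sL=9/13, sR=45/29; mL=1431/754, mR=324/377; mL+mR=2079/754 → advance +1; mR−mL=-27/26 → turn -1·90°
n=2: pose=(-1,4,N); sL=18/25, sR=90/41; mL=2619/1025, mR=1512/1025; mL+mR=4131/1025 → advance +1; mR−mL=-27/25 → turn -1·90°
n=3: pose=(-1,5,E); sL=9/4, sR=9/10; mL=81/40, mR=-27/20; mL+mR=27/40 → advance +1; mR−mL=-27/8 → turn -1·90°
n=4: pose=(0,5,S); sL=2, sR=10/13; mL=23/13, mR=-16/13; mL+mR=7/13 → advance +1; mR−mL=-3 → turn -1·90°
n=5: pose=(0,4,W); sL=9/13, sR=45/29; mL=1431/754, mR=324/377; mL+mR=2079/754 → advance +1; mR−mL=-27/26 → turn -1·90°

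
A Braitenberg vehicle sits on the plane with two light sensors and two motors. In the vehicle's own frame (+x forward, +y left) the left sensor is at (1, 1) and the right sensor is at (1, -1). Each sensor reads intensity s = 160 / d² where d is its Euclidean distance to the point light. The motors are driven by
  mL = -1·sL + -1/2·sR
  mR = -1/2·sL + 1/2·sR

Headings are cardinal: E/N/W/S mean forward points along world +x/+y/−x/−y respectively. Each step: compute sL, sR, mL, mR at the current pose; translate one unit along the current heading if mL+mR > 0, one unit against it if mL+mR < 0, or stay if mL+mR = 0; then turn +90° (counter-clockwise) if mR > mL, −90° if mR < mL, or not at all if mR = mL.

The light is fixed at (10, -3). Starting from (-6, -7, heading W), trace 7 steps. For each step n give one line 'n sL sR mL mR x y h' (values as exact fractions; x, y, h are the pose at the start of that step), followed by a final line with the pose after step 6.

n=0: pose=(-6,-7,W); sL=80/157, sR=80/149; mL=-18200/23393, mR=320/23393; mL+mR=-120/157 → advance -1; mR−mL=18520/23393 → turn +1·90°
n=1: pose=(-5,-7,S); sL=160/221, sR=160/281; mL=-62640/62101, mR=-4800/62101; mL+mR=-240/221 → advance -1; mR−mL=57840/62101 → turn +1·90°
n=2: pose=(-5,-6,E); sL=4/5, sR=40/53; mL=-312/265, mR=-6/265; mL+mR=-6/5 → advance -1; mR−mL=306/265 → turn +1·90°
n=3: pose=(-6,-6,N); sL=160/293, sR=160/229; mL=-60080/67097, mR=5120/67097; mL+mR=-240/293 → advance -1; mR−mL=65200/67097 → turn +1·90°
n=4: pose=(-6,-7,W); sL=80/157, sR=80/149; mL=-18200/23393, mR=320/23393; mL+mR=-120/157 → advance -1; mR−mL=18520/23393 → turn +1·90°
n=5: pose=(-5,-7,S); sL=160/221, sR=160/281; mL=-62640/62101, mR=-4800/62101; mL+mR=-240/221 → advance -1; mR−mL=57840/62101 → turn +1·90°
n=6: pose=(-5,-6,E); sL=4/5, sR=40/53; mL=-312/265, mR=-6/265; mL+mR=-6/5 → advance -1; mR−mL=306/265 → turn +1·90°

0 80/157 80/149 -18200/23393 320/23393 -6 -7 W
1 160/221 160/281 -62640/62101 -4800/62101 -5 -7 S
2 4/5 40/53 -312/265 -6/265 -5 -6 E
3 160/293 160/229 -60080/67097 5120/67097 -6 -6 N
4 80/157 80/149 -18200/23393 320/23393 -6 -7 W
5 160/221 160/281 -62640/62101 -4800/62101 -5 -7 S
6 4/5 40/53 -312/265 -6/265 -5 -6 E
final -6 -6 N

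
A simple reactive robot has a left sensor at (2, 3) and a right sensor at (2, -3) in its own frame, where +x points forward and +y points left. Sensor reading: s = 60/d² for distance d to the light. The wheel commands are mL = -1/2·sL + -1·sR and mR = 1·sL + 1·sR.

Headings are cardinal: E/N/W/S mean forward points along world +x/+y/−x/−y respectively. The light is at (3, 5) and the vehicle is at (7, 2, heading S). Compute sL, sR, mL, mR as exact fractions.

left sensor world pos  = (10, 0); dL² = 74
right sensor world pos = (4, 0); dR² = 26
sL = 60/74 = 30/37
sR = 60/26 = 30/13
mL = -1/2·sL + -1·sR = -1305/481
mR = 1·sL + 1·sR = 1500/481

30/37 30/13 -1305/481 1500/481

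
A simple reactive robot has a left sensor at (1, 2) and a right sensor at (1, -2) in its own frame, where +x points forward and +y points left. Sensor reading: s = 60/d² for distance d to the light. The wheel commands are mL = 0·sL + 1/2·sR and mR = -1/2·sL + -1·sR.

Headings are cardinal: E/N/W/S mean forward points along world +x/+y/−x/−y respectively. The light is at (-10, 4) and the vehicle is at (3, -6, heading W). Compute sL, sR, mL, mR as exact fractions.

5/24 15/52 15/104 -245/624

left sensor world pos  = (2, -8); dL² = 288
right sensor world pos = (2, -4); dR² = 208
sL = 60/288 = 5/24
sR = 60/208 = 15/52
mL = 0·sL + 1/2·sR = 15/104
mR = -1/2·sL + -1·sR = -245/624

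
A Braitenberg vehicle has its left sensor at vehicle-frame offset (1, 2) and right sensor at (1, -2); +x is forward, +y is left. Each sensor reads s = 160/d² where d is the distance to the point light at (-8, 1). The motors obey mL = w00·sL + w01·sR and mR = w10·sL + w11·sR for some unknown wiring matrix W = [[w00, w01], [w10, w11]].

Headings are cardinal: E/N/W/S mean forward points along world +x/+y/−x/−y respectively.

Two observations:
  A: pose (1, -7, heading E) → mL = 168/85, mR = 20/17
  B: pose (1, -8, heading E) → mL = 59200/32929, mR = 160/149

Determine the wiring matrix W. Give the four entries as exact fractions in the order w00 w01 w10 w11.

obs A: pose=(1,-7,E) → sL=20/17, sR=4/5, mL=168/85, mR=20/17
obs B: pose=(1,-8,E) → sL=160/149, sR=160/221, mL=59200/32929, mR=160/149
sensor matrix S = [[20/17, 4/5], [160/149, 160/221]]; det S = -4096/559793
solve [mL_A; mL_B] = S·[w00; w01] and [mR_A; mR_B] = S·[w10; w11]:
  w00 = 1, w01 = 1, w10 = 1, w11 = 0

1 1 1 0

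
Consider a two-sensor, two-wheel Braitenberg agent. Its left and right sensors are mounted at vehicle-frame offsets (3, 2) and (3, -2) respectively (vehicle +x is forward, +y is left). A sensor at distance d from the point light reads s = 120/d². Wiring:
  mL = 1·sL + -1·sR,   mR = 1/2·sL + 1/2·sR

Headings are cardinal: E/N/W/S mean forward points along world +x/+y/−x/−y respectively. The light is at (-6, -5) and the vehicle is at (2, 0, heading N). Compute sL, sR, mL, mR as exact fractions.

left sensor world pos  = (0, 3); dL² = 100
right sensor world pos = (4, 3); dR² = 164
sL = 120/100 = 6/5
sR = 120/164 = 30/41
mL = 1·sL + -1·sR = 96/205
mR = 1/2·sL + 1/2·sR = 198/205

6/5 30/41 96/205 198/205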